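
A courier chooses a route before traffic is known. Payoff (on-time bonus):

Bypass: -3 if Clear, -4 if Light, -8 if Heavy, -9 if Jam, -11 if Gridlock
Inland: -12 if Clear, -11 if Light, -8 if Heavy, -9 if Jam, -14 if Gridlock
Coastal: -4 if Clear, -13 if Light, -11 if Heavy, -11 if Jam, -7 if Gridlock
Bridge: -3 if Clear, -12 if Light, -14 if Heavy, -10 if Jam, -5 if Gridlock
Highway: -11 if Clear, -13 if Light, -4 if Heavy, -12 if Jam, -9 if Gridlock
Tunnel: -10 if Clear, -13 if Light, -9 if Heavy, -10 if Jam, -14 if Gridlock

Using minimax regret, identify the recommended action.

Bypass

Column bests: Clear=-3, Light=-4, Heavy=-4, Jam=-9, Gridlock=-5.
Bypass regrets: 0, 0, 4, 0, 6 → max 6
Inland regrets: 9, 7, 4, 0, 9 → max 9
Coastal regrets: 1, 9, 7, 2, 2 → max 9
Bridge regrets: 0, 8, 10, 1, 0 → max 10
Highway regrets: 8, 9, 0, 3, 4 → max 9
Tunnel regrets: 7, 9, 5, 1, 9 → max 9
Smallest max regret = 6 → Bypass.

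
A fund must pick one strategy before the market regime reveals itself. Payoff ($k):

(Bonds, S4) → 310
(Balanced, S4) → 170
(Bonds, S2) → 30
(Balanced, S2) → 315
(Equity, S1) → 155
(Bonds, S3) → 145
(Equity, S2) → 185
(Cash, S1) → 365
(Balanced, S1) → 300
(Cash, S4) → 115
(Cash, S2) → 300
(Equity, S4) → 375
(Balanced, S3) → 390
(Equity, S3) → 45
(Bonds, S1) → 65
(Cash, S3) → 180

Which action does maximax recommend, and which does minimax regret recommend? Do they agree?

Row maxima: Balanced=390, Bonds=310, Cash=365, Equity=375
Best best-case = 390 → Balanced.
Column bests: S1=365, S2=315, S3=390, S4=375.
Balanced regrets: 65, 0, 0, 205 → max 205
Bonds regrets: 300, 285, 245, 65 → max 300
Cash regrets: 0, 15, 210, 260 → max 260
Equity regrets: 210, 130, 345, 0 → max 345
Smallest max regret = 205 → Balanced.

maximax → Balanced; minimax regret → Balanced (agree)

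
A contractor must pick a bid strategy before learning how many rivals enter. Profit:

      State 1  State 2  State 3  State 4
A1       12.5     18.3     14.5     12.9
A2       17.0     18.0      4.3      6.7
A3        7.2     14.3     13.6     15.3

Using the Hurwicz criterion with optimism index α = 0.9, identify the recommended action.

A1: 0.9·18.3 + 0.1·12.5 = 17.72
A2: 0.9·18.0 + 0.1·4.3 = 16.63
A3: 0.9·15.3 + 0.1·7.2 = 14.49
Highest Hurwicz score = 17.72 → A1.

A1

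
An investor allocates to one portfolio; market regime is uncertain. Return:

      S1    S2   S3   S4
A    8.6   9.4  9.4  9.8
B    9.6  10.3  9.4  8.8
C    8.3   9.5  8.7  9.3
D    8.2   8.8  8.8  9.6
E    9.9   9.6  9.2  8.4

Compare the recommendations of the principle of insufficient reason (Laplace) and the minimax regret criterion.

Row averages: A=9.3, B=9.525, C=8.95, D=8.85, E=9.275
Highest average = 9.525 → B.
Column bests: S1=9.9, S2=10.3, S3=9.4, S4=9.8.
A regrets: 1.3, 0.9, 0.0, 0.0 → max 1.3
B regrets: 0.3, 0.0, 0.0, 1.0 → max 1.0
C regrets: 1.6, 0.8, 0.7, 0.5 → max 1.6
D regrets: 1.7, 1.5, 0.6, 0.2 → max 1.7
E regrets: 0.0, 0.7, 0.2, 1.4 → max 1.4
Smallest max regret = 1.0 → B.

laplace → B; minimax regret → B (agree)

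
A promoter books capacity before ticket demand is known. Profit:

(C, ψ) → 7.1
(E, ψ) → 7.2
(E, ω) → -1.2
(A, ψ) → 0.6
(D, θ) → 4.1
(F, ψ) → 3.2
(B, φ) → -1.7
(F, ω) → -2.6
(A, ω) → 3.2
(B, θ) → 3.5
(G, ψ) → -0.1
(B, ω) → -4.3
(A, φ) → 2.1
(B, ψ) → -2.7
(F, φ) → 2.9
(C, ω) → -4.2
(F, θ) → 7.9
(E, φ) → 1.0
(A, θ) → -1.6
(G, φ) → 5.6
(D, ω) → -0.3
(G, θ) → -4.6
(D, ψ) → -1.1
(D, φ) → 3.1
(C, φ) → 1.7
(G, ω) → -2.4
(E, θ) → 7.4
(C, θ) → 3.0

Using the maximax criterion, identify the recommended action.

Row maxima: A=3.2, B=3.5, C=7.1, D=4.1, E=7.4, F=7.9, G=5.6
Best best-case = 7.9 → F.

F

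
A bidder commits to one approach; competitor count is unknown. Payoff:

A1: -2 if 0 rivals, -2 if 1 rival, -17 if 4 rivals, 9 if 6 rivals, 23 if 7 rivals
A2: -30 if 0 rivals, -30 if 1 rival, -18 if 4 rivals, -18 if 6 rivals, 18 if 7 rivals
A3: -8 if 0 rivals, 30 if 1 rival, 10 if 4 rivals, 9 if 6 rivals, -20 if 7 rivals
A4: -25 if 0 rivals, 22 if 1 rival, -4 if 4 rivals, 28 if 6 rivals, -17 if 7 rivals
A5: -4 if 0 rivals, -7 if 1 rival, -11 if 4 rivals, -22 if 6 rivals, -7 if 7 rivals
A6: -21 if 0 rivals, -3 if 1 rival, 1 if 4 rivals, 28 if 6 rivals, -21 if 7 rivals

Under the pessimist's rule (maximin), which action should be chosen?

Row minima: A1=-17, A2=-30, A3=-20, A4=-25, A5=-22, A6=-21
Best worst-case = -17 → A1.

A1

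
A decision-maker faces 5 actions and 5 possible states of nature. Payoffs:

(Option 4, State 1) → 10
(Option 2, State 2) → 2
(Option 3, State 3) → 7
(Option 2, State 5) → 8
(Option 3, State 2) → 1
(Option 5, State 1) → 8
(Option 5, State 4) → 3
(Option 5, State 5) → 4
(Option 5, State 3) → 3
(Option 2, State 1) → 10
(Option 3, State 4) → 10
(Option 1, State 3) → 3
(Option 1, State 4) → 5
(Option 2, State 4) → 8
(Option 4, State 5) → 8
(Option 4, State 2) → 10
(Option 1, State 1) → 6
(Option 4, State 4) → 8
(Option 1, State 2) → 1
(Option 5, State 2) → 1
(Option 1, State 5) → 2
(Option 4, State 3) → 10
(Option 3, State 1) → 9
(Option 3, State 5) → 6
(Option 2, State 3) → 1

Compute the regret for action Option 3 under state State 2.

Best payoff under State 2 is 10.
Regret = 10 − 1 = 9.

9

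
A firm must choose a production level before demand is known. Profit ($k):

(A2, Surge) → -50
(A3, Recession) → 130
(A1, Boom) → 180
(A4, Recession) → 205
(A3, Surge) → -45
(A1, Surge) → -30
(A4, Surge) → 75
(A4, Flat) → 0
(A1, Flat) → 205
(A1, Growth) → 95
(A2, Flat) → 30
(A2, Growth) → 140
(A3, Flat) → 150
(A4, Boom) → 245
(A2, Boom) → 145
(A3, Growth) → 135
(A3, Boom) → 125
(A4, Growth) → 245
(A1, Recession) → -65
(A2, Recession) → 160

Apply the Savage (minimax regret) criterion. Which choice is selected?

Column bests: Recession=205, Flat=205, Growth=245, Boom=245, Surge=75.
A1 regrets: 270, 0, 150, 65, 105 → max 270
A2 regrets: 45, 175, 105, 100, 125 → max 175
A3 regrets: 75, 55, 110, 120, 120 → max 120
A4 regrets: 0, 205, 0, 0, 0 → max 205
Smallest max regret = 120 → A3.

A3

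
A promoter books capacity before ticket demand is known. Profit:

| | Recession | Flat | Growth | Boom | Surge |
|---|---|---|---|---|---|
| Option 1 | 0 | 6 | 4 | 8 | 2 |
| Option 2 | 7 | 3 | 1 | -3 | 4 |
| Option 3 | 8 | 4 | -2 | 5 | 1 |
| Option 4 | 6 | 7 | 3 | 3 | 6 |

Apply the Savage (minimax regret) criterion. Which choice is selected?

Column bests: Recession=8, Flat=7, Growth=4, Boom=8, Surge=6.
Option 1 regrets: 8, 1, 0, 0, 4 → max 8
Option 2 regrets: 1, 4, 3, 11, 2 → max 11
Option 3 regrets: 0, 3, 6, 3, 5 → max 6
Option 4 regrets: 2, 0, 1, 5, 0 → max 5
Smallest max regret = 5 → Option 4.

Option 4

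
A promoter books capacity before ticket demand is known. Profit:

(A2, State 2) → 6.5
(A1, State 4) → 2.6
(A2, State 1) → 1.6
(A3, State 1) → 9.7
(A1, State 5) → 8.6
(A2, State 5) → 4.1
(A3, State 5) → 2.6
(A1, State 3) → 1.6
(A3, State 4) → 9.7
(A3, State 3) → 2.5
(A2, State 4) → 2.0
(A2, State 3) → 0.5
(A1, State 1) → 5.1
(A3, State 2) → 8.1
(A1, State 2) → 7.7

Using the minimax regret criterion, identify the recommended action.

Column bests: State 1=9.7, State 2=8.1, State 3=2.5, State 4=9.7, State 5=8.6.
A1 regrets: 4.6, 0.4, 0.9, 7.1, 0.0 → max 7.1
A2 regrets: 8.1, 1.6, 2.0, 7.7, 4.5 → max 8.1
A3 regrets: 0.0, 0.0, 0.0, 0.0, 6.0 → max 6.0
Smallest max regret = 6.0 → A3.

A3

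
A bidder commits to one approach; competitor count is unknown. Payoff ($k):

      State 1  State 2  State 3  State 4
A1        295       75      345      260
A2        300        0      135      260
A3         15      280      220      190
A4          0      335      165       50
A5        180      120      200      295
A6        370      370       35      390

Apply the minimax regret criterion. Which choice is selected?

A5

Column bests: State 1=370, State 2=370, State 3=345, State 4=390.
A1 regrets: 75, 295, 0, 130 → max 295
A2 regrets: 70, 370, 210, 130 → max 370
A3 regrets: 355, 90, 125, 200 → max 355
A4 regrets: 370, 35, 180, 340 → max 370
A5 regrets: 190, 250, 145, 95 → max 250
A6 regrets: 0, 0, 310, 0 → max 310
Smallest max regret = 250 → A5.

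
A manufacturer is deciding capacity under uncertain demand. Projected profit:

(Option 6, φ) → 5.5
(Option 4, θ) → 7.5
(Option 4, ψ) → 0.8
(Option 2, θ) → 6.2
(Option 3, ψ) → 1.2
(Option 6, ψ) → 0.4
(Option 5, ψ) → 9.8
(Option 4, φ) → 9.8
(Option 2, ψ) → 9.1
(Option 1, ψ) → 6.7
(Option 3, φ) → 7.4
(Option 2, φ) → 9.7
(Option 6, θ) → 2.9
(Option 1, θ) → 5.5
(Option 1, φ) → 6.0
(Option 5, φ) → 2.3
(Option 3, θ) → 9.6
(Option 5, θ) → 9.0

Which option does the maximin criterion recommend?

Row minima: Option 1=5.5, Option 2=6.2, Option 3=1.2, Option 4=0.8, Option 5=2.3, Option 6=0.4
Best worst-case = 6.2 → Option 2.

Option 2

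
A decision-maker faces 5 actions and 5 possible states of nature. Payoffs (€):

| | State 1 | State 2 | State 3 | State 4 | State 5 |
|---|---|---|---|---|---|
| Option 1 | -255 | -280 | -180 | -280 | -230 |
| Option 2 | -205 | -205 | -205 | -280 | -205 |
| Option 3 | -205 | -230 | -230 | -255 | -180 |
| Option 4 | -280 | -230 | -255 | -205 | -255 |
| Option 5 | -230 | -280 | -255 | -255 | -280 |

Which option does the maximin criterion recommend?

Row minima: Option 1=-280, Option 2=-280, Option 3=-255, Option 4=-280, Option 5=-280
Best worst-case = -255 → Option 3.

Option 3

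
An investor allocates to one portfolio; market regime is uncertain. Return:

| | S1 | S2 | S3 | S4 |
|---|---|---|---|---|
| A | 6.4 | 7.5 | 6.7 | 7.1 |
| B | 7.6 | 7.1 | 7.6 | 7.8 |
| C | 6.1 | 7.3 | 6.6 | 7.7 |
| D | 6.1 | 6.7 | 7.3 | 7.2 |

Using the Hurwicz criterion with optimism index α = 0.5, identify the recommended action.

A: 0.5·7.5 + 0.5·6.4 = 6.95
B: 0.5·7.8 + 0.5·7.1 = 7.45
C: 0.5·7.7 + 0.5·6.1 = 6.9
D: 0.5·7.3 + 0.5·6.1 = 6.7
Highest Hurwicz score = 7.45 → B.

B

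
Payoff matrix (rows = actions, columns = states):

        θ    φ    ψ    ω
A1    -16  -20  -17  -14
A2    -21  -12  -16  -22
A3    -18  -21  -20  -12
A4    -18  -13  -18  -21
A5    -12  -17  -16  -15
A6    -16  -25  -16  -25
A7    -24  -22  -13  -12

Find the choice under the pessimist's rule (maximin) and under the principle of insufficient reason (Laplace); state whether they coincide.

Row minima: A1=-20, A2=-22, A3=-21, A4=-21, A5=-17, A6=-25, A7=-24
Best worst-case = -17 → A5.
Row averages: A1=-16.75, A2=-17.75, A3=-17.75, A4=-17.5, A5=-15, A6=-20.5, A7=-17.75
Highest average = -15 → A5.

maximin → A5; laplace → A5 (agree)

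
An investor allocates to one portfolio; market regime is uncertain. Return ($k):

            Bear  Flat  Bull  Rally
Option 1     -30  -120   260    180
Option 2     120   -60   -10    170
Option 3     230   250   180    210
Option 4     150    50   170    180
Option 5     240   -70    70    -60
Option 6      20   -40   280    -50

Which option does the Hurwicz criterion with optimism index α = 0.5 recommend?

Option 1: 0.5·260 + 0.5·(-120) = 70
Option 2: 0.5·170 + 0.5·(-60) = 55
Option 3: 0.5·250 + 0.5·180 = 215
Option 4: 0.5·180 + 0.5·50 = 115
Option 5: 0.5·240 + 0.5·(-70) = 85
Option 6: 0.5·280 + 0.5·(-50) = 115
Highest Hurwicz score = 215 → Option 3.

Option 3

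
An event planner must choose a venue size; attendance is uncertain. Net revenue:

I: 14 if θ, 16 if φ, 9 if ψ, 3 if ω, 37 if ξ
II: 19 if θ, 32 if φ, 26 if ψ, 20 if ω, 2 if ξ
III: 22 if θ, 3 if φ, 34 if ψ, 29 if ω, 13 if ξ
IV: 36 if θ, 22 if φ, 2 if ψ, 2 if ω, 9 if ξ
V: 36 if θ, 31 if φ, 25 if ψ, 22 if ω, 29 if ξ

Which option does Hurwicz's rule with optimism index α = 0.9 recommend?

V

I: 0.9·37 + 0.1·3 = 33.6
II: 0.9·32 + 0.1·2 = 29
III: 0.9·34 + 0.1·3 = 30.9
IV: 0.9·36 + 0.1·2 = 32.6
V: 0.9·36 + 0.1·22 = 34.6
Highest Hurwicz score = 34.6 → V.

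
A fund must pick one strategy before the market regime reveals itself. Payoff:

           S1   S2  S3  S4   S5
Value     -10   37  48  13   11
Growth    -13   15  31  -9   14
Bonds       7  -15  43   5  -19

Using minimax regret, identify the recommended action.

Value

Column bests: S1=7, S2=37, S3=48, S4=13, S5=14.
Value regrets: 17, 0, 0, 0, 3 → max 17
Growth regrets: 20, 22, 17, 22, 0 → max 22
Bonds regrets: 0, 52, 5, 8, 33 → max 52
Smallest max regret = 17 → Value.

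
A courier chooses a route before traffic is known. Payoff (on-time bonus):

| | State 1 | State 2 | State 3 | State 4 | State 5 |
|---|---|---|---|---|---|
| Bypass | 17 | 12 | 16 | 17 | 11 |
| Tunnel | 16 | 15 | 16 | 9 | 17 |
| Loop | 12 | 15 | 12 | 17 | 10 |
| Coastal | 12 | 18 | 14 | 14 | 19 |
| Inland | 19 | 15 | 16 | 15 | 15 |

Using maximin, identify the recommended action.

Row minima: Bypass=11, Tunnel=9, Loop=10, Coastal=12, Inland=15
Best worst-case = 15 → Inland.

Inland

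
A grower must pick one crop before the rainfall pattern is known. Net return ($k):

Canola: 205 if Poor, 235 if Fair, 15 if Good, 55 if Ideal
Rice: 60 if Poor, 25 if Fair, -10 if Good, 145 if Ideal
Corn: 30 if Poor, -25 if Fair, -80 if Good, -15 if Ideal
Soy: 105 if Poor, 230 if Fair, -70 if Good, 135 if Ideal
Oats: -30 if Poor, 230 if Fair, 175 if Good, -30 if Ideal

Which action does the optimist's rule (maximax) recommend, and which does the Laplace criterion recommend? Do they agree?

Row maxima: Canola=235, Rice=145, Corn=30, Soy=230, Oats=230
Best best-case = 235 → Canola.
Row averages: Canola=127.5, Rice=55, Corn=-22.5, Soy=100, Oats=86.25
Highest average = 127.5 → Canola.

maximax → Canola; laplace → Canola (agree)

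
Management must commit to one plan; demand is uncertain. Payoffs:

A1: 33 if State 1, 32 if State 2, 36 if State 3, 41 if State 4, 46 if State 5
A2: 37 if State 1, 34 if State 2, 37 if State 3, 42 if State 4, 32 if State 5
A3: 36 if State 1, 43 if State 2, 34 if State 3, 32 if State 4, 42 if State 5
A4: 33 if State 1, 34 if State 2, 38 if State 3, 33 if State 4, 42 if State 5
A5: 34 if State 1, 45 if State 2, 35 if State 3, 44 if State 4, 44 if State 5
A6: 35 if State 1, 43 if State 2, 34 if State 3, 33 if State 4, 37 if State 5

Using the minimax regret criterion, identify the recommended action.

A5

Column bests: State 1=37, State 2=45, State 3=38, State 4=44, State 5=46.
A1 regrets: 4, 13, 2, 3, 0 → max 13
A2 regrets: 0, 11, 1, 2, 14 → max 14
A3 regrets: 1, 2, 4, 12, 4 → max 12
A4 regrets: 4, 11, 0, 11, 4 → max 11
A5 regrets: 3, 0, 3, 0, 2 → max 3
A6 regrets: 2, 2, 4, 11, 9 → max 11
Smallest max regret = 3 → A5.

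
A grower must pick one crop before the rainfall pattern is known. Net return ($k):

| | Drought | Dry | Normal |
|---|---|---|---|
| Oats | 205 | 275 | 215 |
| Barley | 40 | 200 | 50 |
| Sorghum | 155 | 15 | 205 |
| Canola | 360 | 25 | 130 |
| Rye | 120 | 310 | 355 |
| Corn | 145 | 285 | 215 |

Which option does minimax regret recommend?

Column bests: Drought=360, Dry=310, Normal=355.
Oats regrets: 155, 35, 140 → max 155
Barley regrets: 320, 110, 305 → max 320
Sorghum regrets: 205, 295, 150 → max 295
Canola regrets: 0, 285, 225 → max 285
Rye regrets: 240, 0, 0 → max 240
Corn regrets: 215, 25, 140 → max 215
Smallest max regret = 155 → Oats.

Oats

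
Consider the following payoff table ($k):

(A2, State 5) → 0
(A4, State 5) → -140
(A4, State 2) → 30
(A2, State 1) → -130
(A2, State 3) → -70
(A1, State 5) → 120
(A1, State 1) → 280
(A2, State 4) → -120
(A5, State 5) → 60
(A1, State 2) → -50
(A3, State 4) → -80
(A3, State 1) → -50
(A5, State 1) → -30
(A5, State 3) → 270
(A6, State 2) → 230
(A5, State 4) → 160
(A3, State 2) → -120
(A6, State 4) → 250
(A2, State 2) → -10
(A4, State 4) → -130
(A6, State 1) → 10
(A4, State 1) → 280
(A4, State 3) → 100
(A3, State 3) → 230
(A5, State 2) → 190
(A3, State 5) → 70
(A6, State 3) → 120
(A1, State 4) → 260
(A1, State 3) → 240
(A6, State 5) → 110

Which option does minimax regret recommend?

Column bests: State 1=280, State 2=230, State 3=270, State 4=260, State 5=120.
A1 regrets: 0, 280, 30, 0, 0 → max 280
A2 regrets: 410, 240, 340, 380, 120 → max 410
A3 regrets: 330, 350, 40, 340, 50 → max 350
A4 regrets: 0, 200, 170, 390, 260 → max 390
A5 regrets: 310, 40, 0, 100, 60 → max 310
A6 regrets: 270, 0, 150, 10, 10 → max 270
Smallest max regret = 270 → A6.

A6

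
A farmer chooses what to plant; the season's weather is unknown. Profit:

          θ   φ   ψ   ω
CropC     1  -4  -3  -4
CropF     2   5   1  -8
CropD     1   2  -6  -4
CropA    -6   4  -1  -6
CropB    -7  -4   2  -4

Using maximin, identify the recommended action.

CropC

Row minima: CropC=-4, CropF=-8, CropD=-6, CropA=-6, CropB=-7
Best worst-case = -4 → CropC.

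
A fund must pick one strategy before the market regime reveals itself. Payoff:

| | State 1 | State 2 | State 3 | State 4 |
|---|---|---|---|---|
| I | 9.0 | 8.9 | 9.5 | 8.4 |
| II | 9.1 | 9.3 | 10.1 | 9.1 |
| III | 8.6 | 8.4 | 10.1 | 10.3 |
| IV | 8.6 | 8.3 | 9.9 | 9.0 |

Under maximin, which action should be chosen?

II

Row minima: I=8.4, II=9.1, III=8.4, IV=8.3
Best worst-case = 9.1 → II.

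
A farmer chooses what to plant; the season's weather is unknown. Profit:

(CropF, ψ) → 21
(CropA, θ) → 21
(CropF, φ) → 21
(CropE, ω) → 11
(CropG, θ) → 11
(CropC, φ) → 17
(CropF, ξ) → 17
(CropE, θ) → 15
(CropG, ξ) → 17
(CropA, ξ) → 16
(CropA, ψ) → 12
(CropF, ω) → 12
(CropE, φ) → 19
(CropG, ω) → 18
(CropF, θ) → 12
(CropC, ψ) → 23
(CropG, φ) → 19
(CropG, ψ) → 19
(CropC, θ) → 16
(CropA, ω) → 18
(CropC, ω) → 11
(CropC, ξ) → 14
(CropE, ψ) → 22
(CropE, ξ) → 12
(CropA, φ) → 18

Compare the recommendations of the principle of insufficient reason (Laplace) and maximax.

Row averages: CropA=17, CropG=16.8, CropF=16.6, CropE=15.8, CropC=16.2
Highest average = 17 → CropA.
Row maxima: CropA=21, CropG=19, CropF=21, CropE=22, CropC=23
Best best-case = 23 → CropC.

laplace → CropA; maximax → CropC (disagree)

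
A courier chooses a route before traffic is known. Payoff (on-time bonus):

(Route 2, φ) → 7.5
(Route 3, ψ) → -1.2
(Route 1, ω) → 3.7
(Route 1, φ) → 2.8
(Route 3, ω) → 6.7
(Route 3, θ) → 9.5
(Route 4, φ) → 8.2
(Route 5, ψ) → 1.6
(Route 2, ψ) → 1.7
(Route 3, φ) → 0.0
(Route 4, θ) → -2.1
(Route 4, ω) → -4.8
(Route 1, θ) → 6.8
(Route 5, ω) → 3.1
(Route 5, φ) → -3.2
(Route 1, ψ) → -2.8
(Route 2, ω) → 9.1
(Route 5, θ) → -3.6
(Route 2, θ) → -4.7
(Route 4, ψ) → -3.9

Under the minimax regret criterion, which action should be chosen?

Column bests: θ=9.5, φ=8.2, ψ=1.7, ω=9.1.
Route 1 regrets: 2.7, 5.4, 4.5, 5.4 → max 5.4
Route 2 regrets: 14.2, 0.7, 0.0, 0.0 → max 14.2
Route 3 regrets: 0.0, 8.2, 2.9, 2.4 → max 8.2
Route 4 regrets: 11.6, 0.0, 5.6, 13.9 → max 13.9
Route 5 regrets: 13.1, 11.4, 0.1, 6.0 → max 13.1
Smallest max regret = 5.4 → Route 1.

Route 1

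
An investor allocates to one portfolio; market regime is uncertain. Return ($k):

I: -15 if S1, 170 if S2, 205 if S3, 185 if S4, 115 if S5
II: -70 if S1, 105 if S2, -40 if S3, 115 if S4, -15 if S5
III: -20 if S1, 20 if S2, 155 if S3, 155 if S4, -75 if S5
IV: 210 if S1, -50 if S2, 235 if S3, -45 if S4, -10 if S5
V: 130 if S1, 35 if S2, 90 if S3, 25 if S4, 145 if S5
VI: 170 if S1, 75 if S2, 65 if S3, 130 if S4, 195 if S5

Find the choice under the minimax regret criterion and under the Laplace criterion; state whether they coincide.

Column bests: S1=210, S2=170, S3=235, S4=185, S5=195.
I regrets: 225, 0, 30, 0, 80 → max 225
II regrets: 280, 65, 275, 70, 210 → max 280
III regrets: 230, 150, 80, 30, 270 → max 270
IV regrets: 0, 220, 0, 230, 205 → max 230
V regrets: 80, 135, 145, 160, 50 → max 160
VI regrets: 40, 95, 170, 55, 0 → max 170
Smallest max regret = 160 → V.
Row averages: I=132, II=19, III=47, IV=68, V=85, VI=127
Highest average = 132 → I.

minimax regret → V; laplace → I (disagree)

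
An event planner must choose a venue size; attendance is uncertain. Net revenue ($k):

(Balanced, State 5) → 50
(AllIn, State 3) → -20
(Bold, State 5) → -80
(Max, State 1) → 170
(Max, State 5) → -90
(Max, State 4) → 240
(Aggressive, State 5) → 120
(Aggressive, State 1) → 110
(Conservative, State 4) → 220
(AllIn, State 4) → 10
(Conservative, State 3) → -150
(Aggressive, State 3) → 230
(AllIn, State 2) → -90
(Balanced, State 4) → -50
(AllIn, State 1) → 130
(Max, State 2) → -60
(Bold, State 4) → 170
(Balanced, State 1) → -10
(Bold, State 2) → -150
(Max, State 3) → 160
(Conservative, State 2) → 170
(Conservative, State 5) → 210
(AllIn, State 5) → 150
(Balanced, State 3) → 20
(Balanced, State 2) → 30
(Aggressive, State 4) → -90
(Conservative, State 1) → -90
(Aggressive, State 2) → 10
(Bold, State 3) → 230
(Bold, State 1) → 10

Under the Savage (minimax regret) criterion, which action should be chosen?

Column bests: State 1=170, State 2=170, State 3=230, State 4=240, State 5=210.
Conservative regrets: 260, 0, 380, 20, 0 → max 380
Balanced regrets: 180, 140, 210, 290, 160 → max 290
Aggressive regrets: 60, 160, 0, 330, 90 → max 330
Bold regrets: 160, 320, 0, 70, 290 → max 320
AllIn regrets: 40, 260, 250, 230, 60 → max 260
Max regrets: 0, 230, 70, 0, 300 → max 300
Smallest max regret = 260 → AllIn.

AllIn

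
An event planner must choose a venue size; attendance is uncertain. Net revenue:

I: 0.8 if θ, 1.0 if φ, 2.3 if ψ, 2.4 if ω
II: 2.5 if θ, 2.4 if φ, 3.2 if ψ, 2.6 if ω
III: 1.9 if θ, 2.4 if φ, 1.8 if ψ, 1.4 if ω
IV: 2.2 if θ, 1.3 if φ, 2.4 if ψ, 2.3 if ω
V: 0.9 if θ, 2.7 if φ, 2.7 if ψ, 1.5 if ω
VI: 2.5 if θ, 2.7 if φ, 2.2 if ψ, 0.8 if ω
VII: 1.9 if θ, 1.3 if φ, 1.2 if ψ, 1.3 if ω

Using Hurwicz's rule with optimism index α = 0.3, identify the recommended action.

I: 0.3·2.4 + 0.7·0.8 = 1.28
II: 0.3·3.2 + 0.7·2.4 = 2.64
III: 0.3·2.4 + 0.7·1.4 = 1.7
IV: 0.3·2.4 + 0.7·1.3 = 1.63
V: 0.3·2.7 + 0.7·0.9 = 1.44
VI: 0.3·2.7 + 0.7·0.8 = 1.37
VII: 0.3·1.9 + 0.7·1.2 = 1.41
Highest Hurwicz score = 2.64 → II.

II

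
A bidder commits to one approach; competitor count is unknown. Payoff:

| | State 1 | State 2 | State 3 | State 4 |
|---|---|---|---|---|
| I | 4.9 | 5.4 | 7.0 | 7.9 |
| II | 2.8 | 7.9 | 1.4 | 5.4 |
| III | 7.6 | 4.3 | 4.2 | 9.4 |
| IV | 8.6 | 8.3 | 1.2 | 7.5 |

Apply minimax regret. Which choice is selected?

Column bests: State 1=8.6, State 2=8.3, State 3=7.0, State 4=9.4.
I regrets: 3.7, 2.9, 0.0, 1.5 → max 3.7
II regrets: 5.8, 0.4, 5.6, 4.0 → max 5.8
III regrets: 1.0, 4.0, 2.8, 0.0 → max 4.0
IV regrets: 0.0, 0.0, 5.8, 1.9 → max 5.8
Smallest max regret = 3.7 → I.

I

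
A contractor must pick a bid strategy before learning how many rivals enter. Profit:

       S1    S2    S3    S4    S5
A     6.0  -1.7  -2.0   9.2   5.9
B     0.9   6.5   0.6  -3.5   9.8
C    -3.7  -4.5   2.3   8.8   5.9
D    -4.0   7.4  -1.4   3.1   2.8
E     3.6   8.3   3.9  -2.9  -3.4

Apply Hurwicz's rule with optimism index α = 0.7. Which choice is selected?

A: 0.7·9.2 + 0.3·(-2.0) = 5.84
B: 0.7·9.8 + 0.3·(-3.5) = 5.81
C: 0.7·8.8 + 0.3·(-4.5) = 4.81
D: 0.7·7.4 + 0.3·(-4.0) = 3.98
E: 0.7·8.3 + 0.3·(-3.4) = 4.79
Highest Hurwicz score = 5.84 → A.

A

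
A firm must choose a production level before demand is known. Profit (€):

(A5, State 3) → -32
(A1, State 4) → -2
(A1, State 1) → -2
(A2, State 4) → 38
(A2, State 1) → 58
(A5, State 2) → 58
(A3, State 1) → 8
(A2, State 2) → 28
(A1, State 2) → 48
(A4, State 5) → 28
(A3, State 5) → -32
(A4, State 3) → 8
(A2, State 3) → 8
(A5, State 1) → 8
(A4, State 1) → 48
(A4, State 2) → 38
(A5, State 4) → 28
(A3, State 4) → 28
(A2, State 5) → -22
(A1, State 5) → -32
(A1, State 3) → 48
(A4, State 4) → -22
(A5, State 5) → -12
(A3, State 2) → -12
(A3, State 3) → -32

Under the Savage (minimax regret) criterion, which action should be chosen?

A2

Column bests: State 1=58, State 2=58, State 3=48, State 4=38, State 5=28.
A1 regrets: 60, 10, 0, 40, 60 → max 60
A2 regrets: 0, 30, 40, 0, 50 → max 50
A3 regrets: 50, 70, 80, 10, 60 → max 80
A4 regrets: 10, 20, 40, 60, 0 → max 60
A5 regrets: 50, 0, 80, 10, 40 → max 80
Smallest max regret = 50 → A2.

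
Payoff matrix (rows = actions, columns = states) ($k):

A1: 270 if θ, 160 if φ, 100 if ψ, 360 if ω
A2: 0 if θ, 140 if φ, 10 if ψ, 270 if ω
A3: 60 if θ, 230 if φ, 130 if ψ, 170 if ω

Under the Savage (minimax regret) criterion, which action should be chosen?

A1

Column bests: θ=270, φ=230, ψ=130, ω=360.
A1 regrets: 0, 70, 30, 0 → max 70
A2 regrets: 270, 90, 120, 90 → max 270
A3 regrets: 210, 0, 0, 190 → max 210
Smallest max regret = 70 → A1.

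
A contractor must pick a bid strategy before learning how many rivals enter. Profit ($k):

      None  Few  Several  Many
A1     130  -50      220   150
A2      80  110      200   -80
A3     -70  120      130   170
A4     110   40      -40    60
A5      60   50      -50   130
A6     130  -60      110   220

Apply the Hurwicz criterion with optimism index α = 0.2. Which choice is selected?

A1

A1: 0.2·220 + 0.8·(-50) = 4
A2: 0.2·200 + 0.8·(-80) = -24
A3: 0.2·170 + 0.8·(-70) = -22
A4: 0.2·110 + 0.8·(-40) = -10
A5: 0.2·130 + 0.8·(-50) = -14
A6: 0.2·220 + 0.8·(-60) = -4
Highest Hurwicz score = 4 → A1.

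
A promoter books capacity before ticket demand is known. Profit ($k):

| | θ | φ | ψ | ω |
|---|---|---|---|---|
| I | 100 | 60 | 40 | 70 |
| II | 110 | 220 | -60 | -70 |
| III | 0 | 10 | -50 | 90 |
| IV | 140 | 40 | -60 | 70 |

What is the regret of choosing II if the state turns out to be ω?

Best payoff under ω is 90.
Regret = 90 − (-70) = 160.

160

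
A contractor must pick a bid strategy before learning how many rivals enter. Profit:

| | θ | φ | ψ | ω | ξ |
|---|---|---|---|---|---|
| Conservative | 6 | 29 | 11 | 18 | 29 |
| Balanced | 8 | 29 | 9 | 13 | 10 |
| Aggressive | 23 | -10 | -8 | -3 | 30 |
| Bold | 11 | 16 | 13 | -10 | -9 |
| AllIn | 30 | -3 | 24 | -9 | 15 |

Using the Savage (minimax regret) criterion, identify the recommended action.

Balanced

Column bests: θ=30, φ=29, ψ=24, ω=18, ξ=30.
Conservative regrets: 24, 0, 13, 0, 1 → max 24
Balanced regrets: 22, 0, 15, 5, 20 → max 22
Aggressive regrets: 7, 39, 32, 21, 0 → max 39
Bold regrets: 19, 13, 11, 28, 39 → max 39
AllIn regrets: 0, 32, 0, 27, 15 → max 32
Smallest max regret = 22 → Balanced.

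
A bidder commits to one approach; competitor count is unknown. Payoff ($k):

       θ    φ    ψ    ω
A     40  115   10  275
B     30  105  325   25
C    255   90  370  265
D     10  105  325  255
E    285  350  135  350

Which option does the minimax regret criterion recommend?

Column bests: θ=285, φ=350, ψ=370, ω=350.
A regrets: 245, 235, 360, 75 → max 360
B regrets: 255, 245, 45, 325 → max 325
C regrets: 30, 260, 0, 85 → max 260
D regrets: 275, 245, 45, 95 → max 275
E regrets: 0, 0, 235, 0 → max 235
Smallest max regret = 235 → E.

E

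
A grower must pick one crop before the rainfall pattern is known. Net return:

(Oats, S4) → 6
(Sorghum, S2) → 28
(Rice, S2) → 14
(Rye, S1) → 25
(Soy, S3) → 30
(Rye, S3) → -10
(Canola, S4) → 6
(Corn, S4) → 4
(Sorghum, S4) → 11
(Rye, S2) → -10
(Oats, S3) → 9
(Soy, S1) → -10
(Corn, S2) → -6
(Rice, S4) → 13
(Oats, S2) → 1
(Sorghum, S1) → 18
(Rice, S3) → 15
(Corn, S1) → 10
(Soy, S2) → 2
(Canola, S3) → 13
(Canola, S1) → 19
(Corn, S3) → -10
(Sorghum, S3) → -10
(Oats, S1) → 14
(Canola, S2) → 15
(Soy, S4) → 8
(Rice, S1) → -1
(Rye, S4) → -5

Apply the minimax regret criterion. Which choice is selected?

Column bests: S1=25, S2=28, S3=30, S4=13.
Rye regrets: 0, 38, 40, 18 → max 40
Corn regrets: 15, 34, 40, 9 → max 40
Oats regrets: 11, 27, 21, 7 → max 27
Sorghum regrets: 7, 0, 40, 2 → max 40
Canola regrets: 6, 13, 17, 7 → max 17
Soy regrets: 35, 26, 0, 5 → max 35
Rice regrets: 26, 14, 15, 0 → max 26
Smallest max regret = 17 → Canola.

Canola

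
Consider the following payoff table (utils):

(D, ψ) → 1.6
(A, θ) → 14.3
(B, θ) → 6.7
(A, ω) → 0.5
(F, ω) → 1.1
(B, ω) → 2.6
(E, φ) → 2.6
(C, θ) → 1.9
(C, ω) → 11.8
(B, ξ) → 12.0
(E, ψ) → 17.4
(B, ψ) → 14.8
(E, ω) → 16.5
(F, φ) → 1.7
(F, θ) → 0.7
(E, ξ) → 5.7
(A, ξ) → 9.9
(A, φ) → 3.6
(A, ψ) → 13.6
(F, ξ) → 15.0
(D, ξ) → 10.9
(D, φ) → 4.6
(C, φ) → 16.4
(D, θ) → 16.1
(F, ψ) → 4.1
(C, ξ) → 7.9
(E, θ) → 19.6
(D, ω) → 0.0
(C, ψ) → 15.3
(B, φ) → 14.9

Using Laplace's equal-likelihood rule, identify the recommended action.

Row averages: A=8.38, B=10.2, C=10.66, D=6.64, E=12.36, F=4.52
Highest average = 12.36 → E.

E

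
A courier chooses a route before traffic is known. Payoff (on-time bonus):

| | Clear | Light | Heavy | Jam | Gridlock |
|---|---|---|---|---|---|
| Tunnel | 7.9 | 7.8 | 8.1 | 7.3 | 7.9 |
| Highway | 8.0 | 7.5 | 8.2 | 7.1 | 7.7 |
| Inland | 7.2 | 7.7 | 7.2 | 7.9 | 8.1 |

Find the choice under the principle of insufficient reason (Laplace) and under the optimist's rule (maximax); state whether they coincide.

laplace → Tunnel; maximax → Highway (disagree)

Row averages: Tunnel=7.8, Highway=7.7, Inland=7.62
Highest average = 7.8 → Tunnel.
Row maxima: Tunnel=8.1, Highway=8.2, Inland=8.1
Best best-case = 8.2 → Highway.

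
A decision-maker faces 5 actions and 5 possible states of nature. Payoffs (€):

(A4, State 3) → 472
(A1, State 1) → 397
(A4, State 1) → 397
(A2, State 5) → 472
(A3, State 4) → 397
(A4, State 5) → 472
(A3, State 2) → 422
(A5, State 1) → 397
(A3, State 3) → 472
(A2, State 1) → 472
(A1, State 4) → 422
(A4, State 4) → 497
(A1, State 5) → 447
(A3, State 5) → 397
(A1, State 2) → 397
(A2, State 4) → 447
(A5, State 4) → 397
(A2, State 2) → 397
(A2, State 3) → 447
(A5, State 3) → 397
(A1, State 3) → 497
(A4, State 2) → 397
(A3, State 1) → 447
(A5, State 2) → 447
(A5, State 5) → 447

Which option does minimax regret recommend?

Column bests: State 1=472, State 2=447, State 3=497, State 4=497, State 5=472.
A1 regrets: 75, 50, 0, 75, 25 → max 75
A2 regrets: 0, 50, 50, 50, 0 → max 50
A3 regrets: 25, 25, 25, 100, 75 → max 100
A4 regrets: 75, 50, 25, 0, 0 → max 75
A5 regrets: 75, 0, 100, 100, 25 → max 100
Smallest max regret = 50 → A2.

A2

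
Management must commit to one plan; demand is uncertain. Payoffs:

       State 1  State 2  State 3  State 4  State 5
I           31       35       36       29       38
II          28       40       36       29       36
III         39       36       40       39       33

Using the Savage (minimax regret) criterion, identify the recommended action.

III

Column bests: State 1=39, State 2=40, State 3=40, State 4=39, State 5=38.
I regrets: 8, 5, 4, 10, 0 → max 10
II regrets: 11, 0, 4, 10, 2 → max 11
III regrets: 0, 4, 0, 0, 5 → max 5
Smallest max regret = 5 → III.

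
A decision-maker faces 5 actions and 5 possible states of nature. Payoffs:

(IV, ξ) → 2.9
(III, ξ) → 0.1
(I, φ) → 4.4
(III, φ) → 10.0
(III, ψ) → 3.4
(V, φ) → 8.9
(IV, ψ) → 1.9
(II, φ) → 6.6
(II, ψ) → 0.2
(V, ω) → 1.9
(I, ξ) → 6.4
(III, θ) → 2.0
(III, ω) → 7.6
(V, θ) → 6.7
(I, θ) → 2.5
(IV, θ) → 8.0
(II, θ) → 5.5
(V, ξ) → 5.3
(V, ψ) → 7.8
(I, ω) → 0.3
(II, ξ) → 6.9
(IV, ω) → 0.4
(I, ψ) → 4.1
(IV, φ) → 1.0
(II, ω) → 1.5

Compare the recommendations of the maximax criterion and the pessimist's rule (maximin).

Row maxima: I=6.4, II=6.9, III=10.0, IV=8.0, V=8.9
Best best-case = 10.0 → III.
Row minima: I=0.3, II=0.2, III=0.1, IV=0.4, V=1.9
Best worst-case = 1.9 → V.

maximax → III; maximin → V (disagree)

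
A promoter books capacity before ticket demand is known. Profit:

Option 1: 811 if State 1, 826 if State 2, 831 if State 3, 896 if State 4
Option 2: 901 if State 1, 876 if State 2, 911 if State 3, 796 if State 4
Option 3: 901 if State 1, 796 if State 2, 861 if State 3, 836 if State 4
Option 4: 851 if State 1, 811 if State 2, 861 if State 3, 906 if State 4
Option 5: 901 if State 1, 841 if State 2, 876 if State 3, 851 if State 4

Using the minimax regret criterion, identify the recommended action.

Option 5

Column bests: State 1=901, State 2=876, State 3=911, State 4=906.
Option 1 regrets: 90, 50, 80, 10 → max 90
Option 2 regrets: 0, 0, 0, 110 → max 110
Option 3 regrets: 0, 80, 50, 70 → max 80
Option 4 regrets: 50, 65, 50, 0 → max 65
Option 5 regrets: 0, 35, 35, 55 → max 55
Smallest max regret = 55 → Option 5.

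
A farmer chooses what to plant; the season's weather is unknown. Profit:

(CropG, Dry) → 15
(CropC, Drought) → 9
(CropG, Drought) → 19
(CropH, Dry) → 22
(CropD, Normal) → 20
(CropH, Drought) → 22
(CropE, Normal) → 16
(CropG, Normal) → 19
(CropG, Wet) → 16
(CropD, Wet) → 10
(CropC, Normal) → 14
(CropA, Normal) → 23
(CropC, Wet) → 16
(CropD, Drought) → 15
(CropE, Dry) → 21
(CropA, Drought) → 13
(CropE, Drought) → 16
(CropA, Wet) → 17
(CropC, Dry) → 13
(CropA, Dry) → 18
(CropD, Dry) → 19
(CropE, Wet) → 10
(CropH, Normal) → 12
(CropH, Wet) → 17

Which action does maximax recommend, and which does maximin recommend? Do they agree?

Row maxima: CropG=19, CropH=22, CropA=23, CropE=21, CropD=20, CropC=16
Best best-case = 23 → CropA.
Row minima: CropG=15, CropH=12, CropA=13, CropE=10, CropD=10, CropC=9
Best worst-case = 15 → CropG.

maximax → CropA; maximin → CropG (disagree)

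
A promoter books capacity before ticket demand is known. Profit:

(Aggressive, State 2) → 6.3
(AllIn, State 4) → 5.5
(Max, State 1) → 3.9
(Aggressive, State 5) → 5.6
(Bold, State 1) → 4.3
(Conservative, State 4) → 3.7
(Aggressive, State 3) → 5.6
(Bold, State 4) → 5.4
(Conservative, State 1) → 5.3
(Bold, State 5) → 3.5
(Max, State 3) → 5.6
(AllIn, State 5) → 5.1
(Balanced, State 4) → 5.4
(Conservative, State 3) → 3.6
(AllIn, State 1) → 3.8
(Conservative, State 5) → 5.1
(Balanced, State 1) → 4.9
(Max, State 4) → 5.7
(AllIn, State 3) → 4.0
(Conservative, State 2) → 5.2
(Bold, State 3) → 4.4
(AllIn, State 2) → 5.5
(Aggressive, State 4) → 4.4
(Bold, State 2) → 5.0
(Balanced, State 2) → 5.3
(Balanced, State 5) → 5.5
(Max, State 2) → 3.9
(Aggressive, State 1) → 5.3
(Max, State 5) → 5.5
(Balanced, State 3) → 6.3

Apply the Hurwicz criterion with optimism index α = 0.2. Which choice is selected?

Balanced

Conservative: 0.2·5.3 + 0.8·3.6 = 3.94
Balanced: 0.2·6.3 + 0.8·4.9 = 5.18
Aggressive: 0.2·6.3 + 0.8·4.4 = 4.78
Bold: 0.2·5.4 + 0.8·3.5 = 3.88
AllIn: 0.2·5.5 + 0.8·3.8 = 4.14
Max: 0.2·5.7 + 0.8·3.9 = 4.26
Highest Hurwicz score = 5.18 → Balanced.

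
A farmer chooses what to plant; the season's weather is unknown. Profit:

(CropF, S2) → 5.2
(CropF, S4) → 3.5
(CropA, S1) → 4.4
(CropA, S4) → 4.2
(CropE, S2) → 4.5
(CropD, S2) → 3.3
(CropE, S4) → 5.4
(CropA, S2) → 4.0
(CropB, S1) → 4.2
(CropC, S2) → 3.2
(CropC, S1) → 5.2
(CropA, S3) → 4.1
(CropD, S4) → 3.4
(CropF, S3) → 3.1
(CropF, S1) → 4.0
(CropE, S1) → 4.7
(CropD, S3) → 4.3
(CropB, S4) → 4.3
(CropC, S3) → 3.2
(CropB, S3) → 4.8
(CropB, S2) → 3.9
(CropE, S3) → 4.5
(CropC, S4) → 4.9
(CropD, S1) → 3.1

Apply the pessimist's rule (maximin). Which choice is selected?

CropE

Row minima: CropF=3.1, CropB=3.9, CropE=4.5, CropA=4.0, CropC=3.2, CropD=3.1
Best worst-case = 4.5 → CropE.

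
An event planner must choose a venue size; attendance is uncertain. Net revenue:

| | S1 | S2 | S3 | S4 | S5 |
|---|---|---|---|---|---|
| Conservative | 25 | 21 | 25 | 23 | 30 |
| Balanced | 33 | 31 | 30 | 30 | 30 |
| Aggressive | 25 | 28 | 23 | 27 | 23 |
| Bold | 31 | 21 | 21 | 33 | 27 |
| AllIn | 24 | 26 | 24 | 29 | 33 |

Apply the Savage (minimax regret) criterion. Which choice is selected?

Balanced

Column bests: S1=33, S2=31, S3=30, S4=33, S5=33.
Conservative regrets: 8, 10, 5, 10, 3 → max 10
Balanced regrets: 0, 0, 0, 3, 3 → max 3
Aggressive regrets: 8, 3, 7, 6, 10 → max 10
Bold regrets: 2, 10, 9, 0, 6 → max 10
AllIn regrets: 9, 5, 6, 4, 0 → max 9
Smallest max regret = 3 → Balanced.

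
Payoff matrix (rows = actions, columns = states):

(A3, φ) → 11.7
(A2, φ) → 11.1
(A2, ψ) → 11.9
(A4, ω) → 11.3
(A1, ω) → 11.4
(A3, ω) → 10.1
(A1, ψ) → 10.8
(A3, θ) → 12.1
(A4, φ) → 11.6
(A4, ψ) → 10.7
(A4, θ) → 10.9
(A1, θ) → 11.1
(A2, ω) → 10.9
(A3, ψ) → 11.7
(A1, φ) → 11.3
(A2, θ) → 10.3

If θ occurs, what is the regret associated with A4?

Best payoff under θ is 12.1.
Regret = 12.1 − 10.9 = 1.2.

1.2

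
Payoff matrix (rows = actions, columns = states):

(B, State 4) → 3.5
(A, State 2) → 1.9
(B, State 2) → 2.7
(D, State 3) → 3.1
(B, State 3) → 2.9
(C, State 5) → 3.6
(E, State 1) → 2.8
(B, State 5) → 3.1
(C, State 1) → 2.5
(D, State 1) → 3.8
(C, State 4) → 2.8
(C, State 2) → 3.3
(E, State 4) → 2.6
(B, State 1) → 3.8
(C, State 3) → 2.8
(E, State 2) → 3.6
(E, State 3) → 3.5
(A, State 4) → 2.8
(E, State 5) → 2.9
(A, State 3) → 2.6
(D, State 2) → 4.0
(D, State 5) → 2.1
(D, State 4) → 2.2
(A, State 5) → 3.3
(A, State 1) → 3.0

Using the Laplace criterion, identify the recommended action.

B

Row averages: A=2.72, B=3.2, C=3, D=3.04, E=3.08
Highest average = 3.2 → B.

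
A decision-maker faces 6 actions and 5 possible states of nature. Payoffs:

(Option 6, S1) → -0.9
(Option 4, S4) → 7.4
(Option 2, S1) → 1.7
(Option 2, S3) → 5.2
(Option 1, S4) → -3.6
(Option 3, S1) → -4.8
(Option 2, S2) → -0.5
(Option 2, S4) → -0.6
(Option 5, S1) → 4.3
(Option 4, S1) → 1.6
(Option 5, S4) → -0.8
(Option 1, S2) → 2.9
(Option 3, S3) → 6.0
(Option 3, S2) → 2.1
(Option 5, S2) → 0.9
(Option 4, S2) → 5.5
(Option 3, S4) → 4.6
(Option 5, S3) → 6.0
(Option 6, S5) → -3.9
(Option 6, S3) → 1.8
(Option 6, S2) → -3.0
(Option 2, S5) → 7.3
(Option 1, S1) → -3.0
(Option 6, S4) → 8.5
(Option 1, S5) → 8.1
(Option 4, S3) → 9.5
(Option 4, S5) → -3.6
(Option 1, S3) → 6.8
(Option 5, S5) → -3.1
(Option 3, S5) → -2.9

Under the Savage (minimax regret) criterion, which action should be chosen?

Option 2

Column bests: S1=4.3, S2=5.5, S3=9.5, S4=8.5, S5=8.1.
Option 1 regrets: 7.3, 2.6, 2.7, 12.1, 0.0 → max 12.1
Option 2 regrets: 2.6, 6.0, 4.3, 9.1, 0.8 → max 9.1
Option 3 regrets: 9.1, 3.4, 3.5, 3.9, 11.0 → max 11.0
Option 4 regrets: 2.7, 0.0, 0.0, 1.1, 11.7 → max 11.7
Option 5 regrets: 0.0, 4.6, 3.5, 9.3, 11.2 → max 11.2
Option 6 regrets: 5.2, 8.5, 7.7, 0.0, 12.0 → max 12.0
Smallest max regret = 9.1 → Option 2.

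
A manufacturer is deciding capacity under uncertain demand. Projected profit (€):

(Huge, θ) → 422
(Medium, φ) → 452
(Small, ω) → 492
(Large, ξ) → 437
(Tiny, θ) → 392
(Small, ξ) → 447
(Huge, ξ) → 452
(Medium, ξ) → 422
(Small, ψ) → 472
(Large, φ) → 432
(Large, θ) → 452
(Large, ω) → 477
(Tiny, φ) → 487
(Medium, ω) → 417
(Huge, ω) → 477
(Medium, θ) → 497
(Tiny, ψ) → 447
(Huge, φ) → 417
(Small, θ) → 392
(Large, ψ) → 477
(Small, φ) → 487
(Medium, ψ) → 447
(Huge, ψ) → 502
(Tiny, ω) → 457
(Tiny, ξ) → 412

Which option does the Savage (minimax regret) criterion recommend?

Large

Column bests: θ=497, φ=487, ψ=502, ω=492, ξ=452.
Tiny regrets: 105, 0, 55, 35, 40 → max 105
Small regrets: 105, 0, 30, 0, 5 → max 105
Medium regrets: 0, 35, 55, 75, 30 → max 75
Large regrets: 45, 55, 25, 15, 15 → max 55
Huge regrets: 75, 70, 0, 15, 0 → max 75
Smallest max regret = 55 → Large.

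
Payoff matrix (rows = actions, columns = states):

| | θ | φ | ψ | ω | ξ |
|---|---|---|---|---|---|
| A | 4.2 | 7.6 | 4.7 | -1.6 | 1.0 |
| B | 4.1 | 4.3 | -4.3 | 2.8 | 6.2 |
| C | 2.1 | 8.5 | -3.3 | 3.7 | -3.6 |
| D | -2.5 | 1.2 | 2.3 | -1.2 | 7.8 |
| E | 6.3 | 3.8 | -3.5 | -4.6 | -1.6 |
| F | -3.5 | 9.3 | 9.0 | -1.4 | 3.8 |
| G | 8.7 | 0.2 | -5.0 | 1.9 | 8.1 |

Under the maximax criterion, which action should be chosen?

F

Row maxima: A=7.6, B=6.2, C=8.5, D=7.8, E=6.3, F=9.3, G=8.7
Best best-case = 9.3 → F.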